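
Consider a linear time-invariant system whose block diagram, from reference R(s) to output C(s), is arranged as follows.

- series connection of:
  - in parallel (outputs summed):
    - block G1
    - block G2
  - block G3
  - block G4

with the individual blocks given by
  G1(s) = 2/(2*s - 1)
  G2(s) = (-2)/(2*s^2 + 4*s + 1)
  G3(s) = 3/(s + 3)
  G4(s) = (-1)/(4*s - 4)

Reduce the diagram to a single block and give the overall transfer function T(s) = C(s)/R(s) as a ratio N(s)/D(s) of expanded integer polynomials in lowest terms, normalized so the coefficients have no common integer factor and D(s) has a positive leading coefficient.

Step 1. add G1, G2 (parallel) -> (4*s^2 + 4*s + 4)/(4*s^3 + 6*s^2 - 2*s - 1)
Step 2. reduce the series chain (G1+G2), G3, G4: this yields T(s), and no further normalization is needed

Therefore the answer is (-3*s^2 - 3*s - 3)/(4*s^5 + 14*s^4 - 2*s^3 - 23*s^2 + 4*s + 3).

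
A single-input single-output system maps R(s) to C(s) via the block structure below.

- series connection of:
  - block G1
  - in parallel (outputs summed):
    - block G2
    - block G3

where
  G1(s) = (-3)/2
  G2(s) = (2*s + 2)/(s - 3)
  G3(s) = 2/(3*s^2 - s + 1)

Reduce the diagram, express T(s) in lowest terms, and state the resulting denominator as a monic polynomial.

Step 1 - sum the parallel branches G2, G3 = (6*s^3 + 4*s^2 + 2*s - 4)/(3*s^3 - 10*s^2 + 4*s - 3)
Step 2 - multiply G1, (G2+G3) (series) = (-9*s^3 - 6*s^2 - 3*s + 6)/(3*s^3 - 10*s^2 + 4*s - 3)
That last expression is T(s), already simplified. Scaling its denominator by 1/3 (the reciprocal of the leading coefficient) yields the monic denominator.

Final answer: s^3 - 10*s^2/3 + 4*s/3 - 1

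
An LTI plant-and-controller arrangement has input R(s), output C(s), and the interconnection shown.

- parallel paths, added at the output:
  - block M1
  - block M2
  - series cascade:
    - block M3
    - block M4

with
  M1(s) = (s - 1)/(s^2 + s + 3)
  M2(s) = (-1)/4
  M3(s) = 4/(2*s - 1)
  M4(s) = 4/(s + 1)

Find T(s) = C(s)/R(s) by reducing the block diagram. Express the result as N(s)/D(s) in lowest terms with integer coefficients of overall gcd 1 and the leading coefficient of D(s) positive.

Answer: (-2*s^4 + 5*s^3 + 54*s^2 + 54*s + 199)/(8*s^4 + 12*s^3 + 24*s^2 + 8*s - 12)

Working:
Step 1 - multiply M3, M4 (series) -> 16/(2*s^2 + s - 1)
Step 2 - parallel reduction of M1, M2, (M3*M4): this yields T(s), and no further normalization is needed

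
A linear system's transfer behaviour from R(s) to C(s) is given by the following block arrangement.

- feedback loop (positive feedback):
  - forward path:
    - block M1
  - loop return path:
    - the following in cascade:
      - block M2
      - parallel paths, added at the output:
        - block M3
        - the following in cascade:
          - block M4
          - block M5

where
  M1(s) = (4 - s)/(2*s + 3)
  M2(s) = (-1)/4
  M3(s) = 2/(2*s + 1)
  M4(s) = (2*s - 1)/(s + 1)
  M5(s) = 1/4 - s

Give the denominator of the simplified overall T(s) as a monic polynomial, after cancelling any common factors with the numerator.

Reducing step by step:

Step 1: combine M4, M5 in series = (-8*s^2 + 6*s - 1)/(4*s + 4)
Step 2: parallel reduction of M3, (M4*M5) = (-16*s^3 + 4*s^2 + 12*s + 7)/(8*s^2 + 12*s + 4)
Step 3: series reduction of M2, (M3+(M4*M5)) = (16*s^3 - 4*s^2 - 12*s - 7)/(32*s^2 + 48*s + 16)
Step 4: collapse the loop (M1 forward, (M2*(M3+(M4*M5))) return) = (-32*s^3 + 80*s^2 + 176*s + 64)/(16*s^4 - 4*s^3 + 196*s^2 + 217*s + 76)
T(s) is the step-4 result (common factors already cancelled). Leading coefficient of the denominator: 16. Divide through by 16 for the monic polynomial.

Answer: s^4 - s^3/4 + 49*s^2/4 + 217*s/16 + 19/4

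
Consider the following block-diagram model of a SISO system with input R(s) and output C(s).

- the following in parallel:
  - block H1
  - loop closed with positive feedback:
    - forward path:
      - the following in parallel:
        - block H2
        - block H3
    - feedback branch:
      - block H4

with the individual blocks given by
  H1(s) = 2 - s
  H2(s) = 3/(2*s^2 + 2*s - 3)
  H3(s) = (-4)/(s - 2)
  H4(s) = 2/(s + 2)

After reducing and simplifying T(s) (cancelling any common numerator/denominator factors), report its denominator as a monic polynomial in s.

Step 1 - reduce the parallel group H2, H3 = (-8*s^2 - 5*s + 6)/(2*s^3 - 2*s^2 - 7*s + 6)
Step 2 - collapse the loop ((H2+H3) forward, H4 return) = (-8*s^3 - 21*s^2 - 4*s + 12)/(2*s^4 + 2*s^3 + 5*s^2 + 2*s)
Step 3 - add H1, [(H2+H3)/(1-(H2+H3)*H4)] (parallel) = (-2*s^5 + 2*s^4 - 9*s^3 - 13*s^2 + 12)/(2*s^4 + 2*s^3 + 5*s^2 + 2*s)
Step 3 gives the fully reduced T(s), with no common factor left to cancel. The denominator's leading coefficient is 2, so divide each of its coefficients by 2 to get the monic form.

Answer: s^4 + s^3 + 5*s^2/2 + s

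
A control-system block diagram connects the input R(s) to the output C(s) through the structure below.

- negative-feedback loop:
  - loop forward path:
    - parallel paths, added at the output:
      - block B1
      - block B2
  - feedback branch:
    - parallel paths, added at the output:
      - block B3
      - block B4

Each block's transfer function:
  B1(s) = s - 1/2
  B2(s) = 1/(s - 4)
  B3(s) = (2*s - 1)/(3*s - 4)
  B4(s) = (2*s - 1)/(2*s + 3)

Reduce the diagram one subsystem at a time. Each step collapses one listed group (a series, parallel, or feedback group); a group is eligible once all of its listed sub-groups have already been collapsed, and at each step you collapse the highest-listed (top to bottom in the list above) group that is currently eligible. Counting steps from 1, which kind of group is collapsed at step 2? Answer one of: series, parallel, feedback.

Step 1 - sum the parallel branches B1, B2
Step 2 - combine B3, B4 in parallel
Step 3 - feedback reduction of (B1+B2), (B3+B4)
Step 2: parallel.

Final answer: parallel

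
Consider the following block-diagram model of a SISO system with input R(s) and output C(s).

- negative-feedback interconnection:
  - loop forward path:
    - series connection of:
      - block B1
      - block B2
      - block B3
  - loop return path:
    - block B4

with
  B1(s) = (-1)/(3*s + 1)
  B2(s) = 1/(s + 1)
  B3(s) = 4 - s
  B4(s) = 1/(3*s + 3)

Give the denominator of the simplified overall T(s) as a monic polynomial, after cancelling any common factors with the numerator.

Step 1. cascade B1, B2, B3: (s - 4)/(3*s^2 + 4*s + 1)
Step 2. feedback reduction of (B1*B2*B3), B4: (3*s^2 - 9*s - 12)/(9*s^3 + 21*s^2 + 16*s - 1)
T(s) is the step-2 result (common factors already cancelled). Leading coefficient of the denominator: 9. Divide through by 9 for the monic polynomial.

Answer: s^3 + 7*s^2/3 + 16*s/9 - 1/9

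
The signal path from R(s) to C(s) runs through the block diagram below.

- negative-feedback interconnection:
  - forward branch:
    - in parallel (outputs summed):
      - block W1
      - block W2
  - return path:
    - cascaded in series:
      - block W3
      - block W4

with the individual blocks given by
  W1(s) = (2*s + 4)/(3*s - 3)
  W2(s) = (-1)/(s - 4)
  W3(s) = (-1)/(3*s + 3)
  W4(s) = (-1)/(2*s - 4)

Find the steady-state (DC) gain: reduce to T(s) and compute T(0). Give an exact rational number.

[1] combine W1, W2 in parallel, giving (2*s^2 - 7*s - 13)/(3*s^2 - 15*s + 12)
[2] combine W3, W4 in series, giving 1/(6*s^2 - 6*s - 12)
[3] feedback reduction of (W1+W2), (W3*W4), giving (12*s^4 - 54*s^3 - 60*s^2 + 162*s + 156)/(18*s^4 - 108*s^3 + 128*s^2 + 101*s - 157)
The step-3 result is T(s). Setting s = 0: T(0) = 156/(-157) = -156/157.

Final answer: -156/157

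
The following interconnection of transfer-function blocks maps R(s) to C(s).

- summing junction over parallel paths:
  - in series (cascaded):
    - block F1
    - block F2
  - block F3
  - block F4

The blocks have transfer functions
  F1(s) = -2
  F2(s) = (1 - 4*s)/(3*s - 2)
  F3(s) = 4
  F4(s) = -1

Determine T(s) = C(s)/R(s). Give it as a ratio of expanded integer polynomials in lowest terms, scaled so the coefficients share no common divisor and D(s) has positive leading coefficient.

Reducing step by step:

Step 1: series reduction of F1, F2, giving (8*s - 2)/(3*s - 2)
Step 2: combine (F1*F2), F3, F4 in parallel: this yields T(s), and no further normalization is needed

Answer: (17*s - 8)/(3*s - 2)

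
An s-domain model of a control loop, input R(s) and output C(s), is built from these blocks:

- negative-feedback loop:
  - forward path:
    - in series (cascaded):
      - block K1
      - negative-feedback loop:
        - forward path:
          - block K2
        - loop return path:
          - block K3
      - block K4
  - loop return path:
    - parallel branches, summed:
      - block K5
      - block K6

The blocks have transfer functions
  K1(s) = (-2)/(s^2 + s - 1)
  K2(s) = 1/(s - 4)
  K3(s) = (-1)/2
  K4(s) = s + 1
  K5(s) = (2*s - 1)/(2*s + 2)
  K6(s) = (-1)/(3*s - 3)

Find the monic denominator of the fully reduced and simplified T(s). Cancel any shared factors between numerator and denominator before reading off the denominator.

Reducing step by step:

1. feedback reduction of K2, K3 -> 2/(2*s - 9)
2. series reduction of K1, [K2/(1+K2*K3)], K4 -> (-4*s - 4)/(2*s^3 - 7*s^2 - 11*s + 9)
3. parallel reduction of K5, K6 -> (6*s^2 - 11*s + 1)/(6*s^2 - 6)
4. close the feedback loop around (K1*[K2/(1+K2*K3)]*K4), (K5+K6) -> (12 - 12*s^2)/(6*s^4 - 27*s^3 - 24*s^2 + 82*s - 29)
The result of step 4 is T(s) in lowest terms. Its denominator has leading coefficient 6; dividing the denominator through by 6 makes it monic.

Answer: s^4 - 9*s^3/2 - 4*s^2 + 41*s/3 - 29/6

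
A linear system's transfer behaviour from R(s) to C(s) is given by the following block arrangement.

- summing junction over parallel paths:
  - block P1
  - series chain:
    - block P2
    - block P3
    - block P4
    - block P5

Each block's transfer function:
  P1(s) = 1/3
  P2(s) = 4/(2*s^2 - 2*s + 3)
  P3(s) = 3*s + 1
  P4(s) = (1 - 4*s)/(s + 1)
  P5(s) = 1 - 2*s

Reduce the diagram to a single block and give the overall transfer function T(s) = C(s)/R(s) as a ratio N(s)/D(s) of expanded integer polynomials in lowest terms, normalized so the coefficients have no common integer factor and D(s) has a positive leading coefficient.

[1] combine P2, P3, P4, P5 in series = (96*s^3 - 40*s^2 - 12*s + 4)/(2*s^3 + s + 3)
[2] reduce the parallel group P1, (P2*P3*P4*P5): this yields T(s), and no further normalization is needed

Therefore the answer is (290*s^3 - 120*s^2 - 35*s + 15)/(6*s^3 + 3*s + 9).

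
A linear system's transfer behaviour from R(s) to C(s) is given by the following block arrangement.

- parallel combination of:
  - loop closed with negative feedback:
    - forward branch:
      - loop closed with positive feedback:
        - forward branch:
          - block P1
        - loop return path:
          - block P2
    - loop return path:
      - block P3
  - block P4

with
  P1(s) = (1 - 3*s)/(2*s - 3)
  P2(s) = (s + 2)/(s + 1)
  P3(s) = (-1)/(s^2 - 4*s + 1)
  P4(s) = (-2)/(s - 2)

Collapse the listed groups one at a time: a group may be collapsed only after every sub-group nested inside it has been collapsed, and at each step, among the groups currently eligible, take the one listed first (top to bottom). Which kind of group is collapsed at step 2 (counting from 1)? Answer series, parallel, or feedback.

Step 1: collapse the loop (P1 forward, P2 return)
Step 2: close the feedback loop around [P1/(1-P1*P2)], P3
Step 3: reduce the parallel group [[P1/(1-P1*P2)]/(1+[P1/(1-P1*P2)]*P3)], P4
Step 2 collapses a feedback group.

Final answer: feedback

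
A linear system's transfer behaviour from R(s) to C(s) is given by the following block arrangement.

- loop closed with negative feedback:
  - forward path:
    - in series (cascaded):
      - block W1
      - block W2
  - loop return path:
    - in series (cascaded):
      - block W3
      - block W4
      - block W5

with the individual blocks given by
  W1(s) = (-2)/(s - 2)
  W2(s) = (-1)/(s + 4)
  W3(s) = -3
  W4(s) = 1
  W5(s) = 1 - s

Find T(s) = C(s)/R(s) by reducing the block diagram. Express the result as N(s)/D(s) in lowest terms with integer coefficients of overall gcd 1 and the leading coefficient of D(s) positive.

Step 1. multiply W1, W2 (series) gives 2/(s^2 + 2*s - 8)
Step 2. multiply W3, W4, W5 (series) gives 3*s - 3
Step 3. close the feedback loop around (W1*W2), (W3*W4*W5); the result is T(s) itself (integer coefficients, no common factor, positive leading denominator coefficient)

Hence the answer: 2/(s^2 + 8*s - 14)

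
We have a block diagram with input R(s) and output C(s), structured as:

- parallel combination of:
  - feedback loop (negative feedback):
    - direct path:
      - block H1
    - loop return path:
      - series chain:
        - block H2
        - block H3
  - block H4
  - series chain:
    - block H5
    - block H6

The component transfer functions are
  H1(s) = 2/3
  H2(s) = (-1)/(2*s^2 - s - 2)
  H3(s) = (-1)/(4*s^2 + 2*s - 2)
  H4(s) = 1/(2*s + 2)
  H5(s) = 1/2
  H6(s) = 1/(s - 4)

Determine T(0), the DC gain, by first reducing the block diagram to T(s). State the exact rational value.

Step 1. reduce the series chain H2, H3 = 1/(8*s^4 - 14*s^2 - 2*s + 4)
Step 2. collapse the loop (H1 forward, (H2*H3) return) = (8*s^4 - 14*s^2 - 2*s + 4)/(12*s^4 - 21*s^2 - 3*s + 7)
Step 3. series reduction of H5, H6 = 1/(2*s - 8)
Step 4. add [H1/(1+H1*(H2*H3))], H4, (H5*H6) (parallel) = (16*s^6 - 24*s^5 - 128*s^4 + 38*s^3 + 189*s^2 + 15*s - 53)/(24*s^6 - 72*s^5 - 138*s^4 + 120*s^3 + 200*s^2 - 18*s - 56)
Evaluating the step-4 result (the overall T(s)) at s = 0 gives T(0) = -53/(-56) = 53/56.

Therefore the answer is 53/56.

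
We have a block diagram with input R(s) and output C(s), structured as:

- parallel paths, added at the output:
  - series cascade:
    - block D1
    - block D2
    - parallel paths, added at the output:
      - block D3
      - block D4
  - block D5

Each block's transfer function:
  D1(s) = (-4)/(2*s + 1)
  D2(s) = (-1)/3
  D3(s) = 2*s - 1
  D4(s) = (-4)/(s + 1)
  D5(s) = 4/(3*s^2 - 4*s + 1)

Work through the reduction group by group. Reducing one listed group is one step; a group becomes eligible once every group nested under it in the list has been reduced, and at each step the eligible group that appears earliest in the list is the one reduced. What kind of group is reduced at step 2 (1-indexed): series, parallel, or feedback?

Step 1 - sum the parallel branches D3, D4
Step 2 - series reduction of D1, D2, (D3+D4)
Step 3 - parallel reduction of (D1*D2*(D3+D4)), D5
At step 2 the group reduced is series.

Answer: series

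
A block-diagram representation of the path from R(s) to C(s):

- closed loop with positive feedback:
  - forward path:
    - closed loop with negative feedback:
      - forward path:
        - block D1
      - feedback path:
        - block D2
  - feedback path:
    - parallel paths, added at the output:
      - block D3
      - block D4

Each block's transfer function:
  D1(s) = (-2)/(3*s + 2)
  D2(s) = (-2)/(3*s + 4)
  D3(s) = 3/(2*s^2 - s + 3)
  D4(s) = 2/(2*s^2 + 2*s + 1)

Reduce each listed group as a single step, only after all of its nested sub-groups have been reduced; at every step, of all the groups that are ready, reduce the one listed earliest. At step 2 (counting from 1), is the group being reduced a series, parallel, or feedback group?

(1) reduce the feedback loop with forward D1 and return D2
(2) reduce the parallel group D3, D4
(3) feedback reduction of [D1/(1+D1*D2)], (D3+D4)
Step 2 collapses a parallel group.

Answer: parallel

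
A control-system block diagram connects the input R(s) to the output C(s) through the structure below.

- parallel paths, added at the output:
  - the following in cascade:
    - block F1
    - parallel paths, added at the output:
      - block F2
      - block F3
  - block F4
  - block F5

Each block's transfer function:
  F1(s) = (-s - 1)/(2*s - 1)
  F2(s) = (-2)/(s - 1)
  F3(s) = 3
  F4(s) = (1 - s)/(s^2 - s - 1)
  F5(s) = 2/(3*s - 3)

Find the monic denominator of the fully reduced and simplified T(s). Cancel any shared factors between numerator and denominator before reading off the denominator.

First reduce the diagram to T(s).

Step 1: parallel reduction of F2, F3, giving (3*s - 5)/(s - 1)
Step 2: multiply F1, (F2+F3) (series), giving (-3*s^2 + 2*s + 5)/(2*s^2 - 3*s + 1)
Step 3: parallel reduction of (F1*(F2+F3)), F4, F5, giving (-9*s^4 + 13*s^3 + 27*s^2 - 35*s - 10)/(6*s^4 - 15*s^3 + 6*s^2 + 6*s - 3)
Step 3 gives the fully reduced T(s), with no common factor left to cancel. The denominator's leading coefficient is 6, so divide each of its coefficients by 6 to get the monic form.

Answer: s^4 - 5*s^3/2 + s^2 + s - 1/2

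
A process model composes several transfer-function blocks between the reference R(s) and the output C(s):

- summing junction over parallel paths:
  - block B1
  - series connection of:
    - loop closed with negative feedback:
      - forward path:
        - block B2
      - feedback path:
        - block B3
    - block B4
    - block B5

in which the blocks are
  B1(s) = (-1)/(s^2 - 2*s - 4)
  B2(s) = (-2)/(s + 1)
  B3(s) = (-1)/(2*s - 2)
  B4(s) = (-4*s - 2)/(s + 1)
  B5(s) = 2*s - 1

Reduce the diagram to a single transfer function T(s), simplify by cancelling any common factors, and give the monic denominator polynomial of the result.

Step 1 - collapse the loop (B2 forward, B3 return): (2 - 2*s)/s^2
Step 2 - series reduction of [B2/(1+B2*B3)], B4, B5: (16*s^3 - 16*s^2 - 4*s + 4)/(s^3 + s^2)
Step 3 - parallel reduction of B1, ([B2/(1+B2*B3)]*B4*B5): (16*s^5 - 48*s^4 - 37*s^3 + 75*s^2 + 8*s - 16)/(s^5 - s^4 - 6*s^3 - 4*s^2)
T(s) is the step-3 result (common factors already cancelled). Leading coefficient of the denominator: 1, so no rescaling is needed.

Final answer: s^5 - s^4 - 6*s^3 - 4*s^2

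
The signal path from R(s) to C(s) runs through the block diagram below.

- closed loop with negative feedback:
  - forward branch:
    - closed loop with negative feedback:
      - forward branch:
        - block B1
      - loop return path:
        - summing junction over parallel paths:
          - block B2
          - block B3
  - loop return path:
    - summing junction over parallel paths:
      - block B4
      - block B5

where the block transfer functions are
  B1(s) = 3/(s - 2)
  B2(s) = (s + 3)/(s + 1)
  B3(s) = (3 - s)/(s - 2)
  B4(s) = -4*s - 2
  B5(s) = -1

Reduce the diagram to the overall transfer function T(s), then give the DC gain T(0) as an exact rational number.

First reduce the diagram to T(s).

1. sum the parallel branches B2, B3: (3*s - 3)/(s^2 - s - 2)
2. reduce the feedback loop with forward B1 and return (B2+B3): (3*s^2 - 3*s - 6)/(s^3 - 3*s^2 + 9*s - 5)
3. combine B4, B5 in parallel: -4*s - 3
4. collapse the loop ([B1/(1+B1*(B2+B3))] forward, (B4+B5) return): (-3*s^2 + 3*s + 6)/(11*s^3 - 42*s - 13)
The step-4 result is T(s). Setting s = 0: T(0) = 6/(-13) = -6/13.

Answer: -6/13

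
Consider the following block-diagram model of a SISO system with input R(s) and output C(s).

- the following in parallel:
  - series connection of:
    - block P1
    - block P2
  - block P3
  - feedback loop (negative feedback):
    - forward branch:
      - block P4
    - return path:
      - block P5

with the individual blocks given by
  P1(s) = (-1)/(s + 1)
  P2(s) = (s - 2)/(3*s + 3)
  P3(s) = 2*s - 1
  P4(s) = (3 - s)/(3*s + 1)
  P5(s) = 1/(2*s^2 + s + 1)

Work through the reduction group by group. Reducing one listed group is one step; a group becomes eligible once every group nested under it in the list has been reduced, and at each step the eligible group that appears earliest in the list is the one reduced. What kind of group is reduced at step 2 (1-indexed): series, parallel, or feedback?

(1) series reduction of P1, P2
(2) feedback reduction of P4, P5
(3) parallel reduction of (P1*P2), P3, [P4/(1+P4*P5)]
At step 2 the group reduced is feedback.

Final answer: feedback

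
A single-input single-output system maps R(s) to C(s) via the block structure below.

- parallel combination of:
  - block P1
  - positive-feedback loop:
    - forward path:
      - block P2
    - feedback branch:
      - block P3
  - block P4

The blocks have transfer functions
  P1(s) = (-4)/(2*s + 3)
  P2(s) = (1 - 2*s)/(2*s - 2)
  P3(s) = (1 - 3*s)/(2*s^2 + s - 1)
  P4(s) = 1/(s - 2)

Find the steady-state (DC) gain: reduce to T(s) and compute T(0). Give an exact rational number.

The answer is -17/6.

Reasoning:
[1] collapse the loop (P2 forward, P3 return): (-2*s^2 - s + 1)/(2*s^2 - 3*s - 1)
[2] add P1, [P2/(1-P2*P3)], P4 (parallel): (-4*s^4 - 4*s^3 + 43*s^2 - 26*s - 17)/(4*s^4 - 8*s^3 - 11*s^2 + 19*s + 6)
DC gain: substitute s = 0 into T(s) from step 2: T(0) = -17/6.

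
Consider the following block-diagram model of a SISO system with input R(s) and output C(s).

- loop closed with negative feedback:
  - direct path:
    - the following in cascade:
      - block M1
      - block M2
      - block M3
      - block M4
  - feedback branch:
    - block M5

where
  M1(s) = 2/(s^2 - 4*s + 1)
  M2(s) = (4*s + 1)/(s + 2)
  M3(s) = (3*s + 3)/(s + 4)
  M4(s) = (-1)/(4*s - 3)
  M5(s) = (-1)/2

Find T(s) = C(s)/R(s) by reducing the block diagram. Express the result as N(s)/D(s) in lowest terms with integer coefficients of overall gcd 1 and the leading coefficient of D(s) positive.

1. cascade M1, M2, M3, M4; result (-24*s^2 - 30*s - 6)/(4*s^5 + 5*s^4 - 66*s^3 - 59*s^2 + 110*s - 24)
2. collapse the loop ((M1*M2*M3*M4) forward, M5 return), which is the overall transfer function T(s) = C(s)/R(s) in lowest terms

Hence the answer: (-24*s^2 - 30*s - 6)/(4*s^5 + 5*s^4 - 66*s^3 - 47*s^2 + 125*s - 21)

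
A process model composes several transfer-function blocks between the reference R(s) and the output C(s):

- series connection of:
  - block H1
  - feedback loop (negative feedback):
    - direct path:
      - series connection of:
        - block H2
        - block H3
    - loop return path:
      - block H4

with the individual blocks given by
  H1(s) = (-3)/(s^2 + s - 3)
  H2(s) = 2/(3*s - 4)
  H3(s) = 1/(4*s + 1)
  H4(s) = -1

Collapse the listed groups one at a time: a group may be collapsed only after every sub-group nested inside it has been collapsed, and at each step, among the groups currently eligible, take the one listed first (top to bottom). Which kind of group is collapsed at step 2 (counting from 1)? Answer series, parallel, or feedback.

Step 1 - combine H2, H3 in series
Step 2 - feedback reduction of (H2*H3), H4
Step 3 - multiply H1, [(H2*H3)/(1+(H2*H3)*H4)] (series)
So the answer for step 2 is feedback.

Answer: feedback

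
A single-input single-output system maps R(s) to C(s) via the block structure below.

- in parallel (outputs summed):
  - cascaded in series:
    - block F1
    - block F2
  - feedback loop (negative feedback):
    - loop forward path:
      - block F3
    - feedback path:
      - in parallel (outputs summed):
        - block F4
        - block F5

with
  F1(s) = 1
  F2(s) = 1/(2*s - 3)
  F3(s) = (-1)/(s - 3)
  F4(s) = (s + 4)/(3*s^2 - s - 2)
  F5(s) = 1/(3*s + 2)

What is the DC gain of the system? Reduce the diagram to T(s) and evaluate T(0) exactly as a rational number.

Answer: 1/3

Working:
Step 1. multiply F1, F2 (series) = 1/(2*s - 3)
Step 2. sum the parallel branches F4, F5 = (2*s + 3)/(3*s^2 - s - 2)
Step 3. collapse the loop (F3 forward, (F4+F5) return) = (-3*s^2 + s + 2)/(3*s^3 - 10*s^2 - s + 3)
Step 4. combine (F1*F2), [F3/(1+F3*(F4+F5))] in parallel = (-3*s^3 + s^2 - 3)/(6*s^4 - 29*s^3 + 28*s^2 + 9*s - 9)
That last expression is T(s); at s = 0 only the constant terms survive, so T(0) = -3/(-9) = 1/3.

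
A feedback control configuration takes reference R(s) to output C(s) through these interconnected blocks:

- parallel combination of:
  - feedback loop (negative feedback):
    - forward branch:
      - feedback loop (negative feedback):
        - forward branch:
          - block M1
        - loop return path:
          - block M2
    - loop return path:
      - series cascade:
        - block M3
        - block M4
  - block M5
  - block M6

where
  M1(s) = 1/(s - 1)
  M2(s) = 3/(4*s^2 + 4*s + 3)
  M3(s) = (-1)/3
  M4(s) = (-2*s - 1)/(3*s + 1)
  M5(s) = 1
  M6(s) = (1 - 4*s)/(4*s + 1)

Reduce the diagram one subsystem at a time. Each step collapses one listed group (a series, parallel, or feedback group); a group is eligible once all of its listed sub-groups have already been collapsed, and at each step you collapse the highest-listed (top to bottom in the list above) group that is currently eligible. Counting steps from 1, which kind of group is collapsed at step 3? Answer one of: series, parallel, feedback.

Step 1. apply the feedback formula to M1, M2
Step 2. combine M3, M4 in series
Step 3. collapse the loop ([M1/(1+M1*M2)] forward, (M3*M4) return)
Step 4. combine [[M1/(1+M1*M2)]/(1+[M1/(1+M1*M2)]*(M3*M4))], M5, M6 in parallel
Step 3 collapses a feedback group.

Final answer: feedback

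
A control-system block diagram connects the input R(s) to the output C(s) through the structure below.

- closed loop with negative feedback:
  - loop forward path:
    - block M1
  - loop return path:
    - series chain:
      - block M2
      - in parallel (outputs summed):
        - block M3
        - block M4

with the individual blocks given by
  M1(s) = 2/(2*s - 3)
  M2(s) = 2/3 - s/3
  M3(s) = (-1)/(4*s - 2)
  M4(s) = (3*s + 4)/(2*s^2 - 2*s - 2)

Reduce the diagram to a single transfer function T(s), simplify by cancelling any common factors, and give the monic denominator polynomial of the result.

First reduce the diagram to T(s).

Step 1 - reduce the parallel group M3, M4; result (5*s^2 + 6*s - 3)/(4*s^3 - 6*s^2 - 2*s + 2)
Step 2 - multiply M2, (M3+M4) (series); result (-5*s^3 + 4*s^2 + 15*s - 6)/(12*s^3 - 18*s^2 - 6*s + 6)
Step 3 - reduce the feedback loop with forward M1 and return (M2*(M3+M4)); result (12*s^3 - 18*s^2 - 6*s + 6)/(12*s^4 - 41*s^3 + 25*s^2 + 30*s - 15)
That last expression is T(s), already simplified. Scaling its denominator by 1/12 (the reciprocal of the leading coefficient) yields the monic denominator.

Answer: s^4 - 41*s^3/12 + 25*s^2/12 + 5*s/2 - 5/4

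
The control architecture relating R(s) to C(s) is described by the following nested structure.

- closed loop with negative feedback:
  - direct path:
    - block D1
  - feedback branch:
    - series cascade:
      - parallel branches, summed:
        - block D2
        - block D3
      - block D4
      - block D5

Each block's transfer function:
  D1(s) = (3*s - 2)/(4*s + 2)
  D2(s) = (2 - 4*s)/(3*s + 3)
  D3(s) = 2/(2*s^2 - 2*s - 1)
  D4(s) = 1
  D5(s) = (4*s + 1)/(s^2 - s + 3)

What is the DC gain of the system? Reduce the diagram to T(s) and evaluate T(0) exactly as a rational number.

[1] reduce the parallel group D2, D3 = (-8*s^3 + 12*s^2 + 6*s + 4)/(6*s^3 - 9*s - 3)
[2] series reduction of (D2+D3), D4, D5 = (-32*s^4 + 40*s^3 + 36*s^2 + 22*s + 4)/(6*s^5 - 6*s^4 + 9*s^3 + 6*s^2 - 24*s - 9)
[3] feedback reduction of D1, ((D2+D3)*D4*D5) = (18*s^6 - 30*s^5 + 39*s^4 - 84*s^2 + 21*s + 18)/(24*s^6 - 108*s^5 + 208*s^4 + 70*s^3 - 90*s^2 - 116*s - 26)
That last expression is T(s); at s = 0 only the constant terms survive, so T(0) = 18/(-26) = -9/13.

Hence the answer: -9/13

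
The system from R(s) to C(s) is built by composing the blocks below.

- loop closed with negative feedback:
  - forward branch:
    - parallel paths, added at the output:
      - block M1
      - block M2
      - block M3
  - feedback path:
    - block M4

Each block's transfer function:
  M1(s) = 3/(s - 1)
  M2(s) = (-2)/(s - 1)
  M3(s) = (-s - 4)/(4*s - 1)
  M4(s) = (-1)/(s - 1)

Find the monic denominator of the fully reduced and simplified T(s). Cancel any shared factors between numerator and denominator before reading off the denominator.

1. combine M1, M2, M3 in parallel gives (-s^2 + s + 3)/(4*s^2 - 5*s + 1)
2. close the feedback loop around (M1+M2+M3), M4 gives (-s^3 + 2*s^2 + 2*s - 3)/(4*s^3 - 8*s^2 + 5*s - 4)
Step 2 gives the fully reduced T(s), with no common factor left to cancel. The denominator's leading coefficient is 4, so divide each of its coefficients by 4 to get the monic form.

Hence the answer: s^3 - 2*s^2 + 5*s/4 - 1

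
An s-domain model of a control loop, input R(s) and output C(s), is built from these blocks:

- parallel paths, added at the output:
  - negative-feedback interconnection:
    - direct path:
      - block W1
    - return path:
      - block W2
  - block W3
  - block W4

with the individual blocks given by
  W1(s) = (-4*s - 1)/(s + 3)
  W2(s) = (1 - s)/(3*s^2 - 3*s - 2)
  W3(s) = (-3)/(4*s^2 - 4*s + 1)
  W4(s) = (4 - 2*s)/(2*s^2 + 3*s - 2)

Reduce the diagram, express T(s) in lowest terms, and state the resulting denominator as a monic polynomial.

Answer: s^6 + 13*s^5/3 - 37*s^4/12 - 37*s^3/3 + 15*s^2/2 + 7*s/4 - 7/6

Working:
Step 1. feedback reduction of W1, W2: (-12*s^3 + 9*s^2 + 11*s + 2)/(3*s^3 + 10*s^2 - 14*s - 7)
Step 2. parallel reduction of [W1/(1+W1*W2)], W3, W4: (-48*s^6 - 24*s^5 + 145*s^4 + 61*s^3 - 221*s^2 + 99*s + 74)/(12*s^6 + 52*s^5 - 37*s^4 - 148*s^3 + 90*s^2 + 21*s - 14)
That last expression is T(s), already simplified. Scaling its denominator by 1/12 (the reciprocal of the leading coefficient) yields the monic denominator.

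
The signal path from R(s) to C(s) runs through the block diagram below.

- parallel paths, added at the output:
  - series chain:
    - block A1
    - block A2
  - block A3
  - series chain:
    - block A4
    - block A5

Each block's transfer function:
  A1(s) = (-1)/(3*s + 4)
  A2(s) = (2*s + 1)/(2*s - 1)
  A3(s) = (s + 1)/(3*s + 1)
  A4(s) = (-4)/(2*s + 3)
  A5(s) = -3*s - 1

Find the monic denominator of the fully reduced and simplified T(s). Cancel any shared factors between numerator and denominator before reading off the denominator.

Reducing step by step:

Step 1: cascade A1, A2; result (-2*s - 1)/(6*s^2 + 5*s - 4)
Step 2: multiply A4, A5 (series); result (12*s + 4)/(2*s + 3)
Step 3: combine (A1*A2), A3, (A4*A5) in parallel; result (228*s^4 + 352*s^3 + 7*s^2 - 98*s - 31)/(36*s^4 + 96*s^3 + 49*s^2 - 29*s - 12)
The result of step 3 is T(s) in lowest terms. Its denominator has leading coefficient 36; dividing the denominator through by 36 makes it monic.

Answer: s^4 + 8*s^3/3 + 49*s^2/36 - 29*s/36 - 1/3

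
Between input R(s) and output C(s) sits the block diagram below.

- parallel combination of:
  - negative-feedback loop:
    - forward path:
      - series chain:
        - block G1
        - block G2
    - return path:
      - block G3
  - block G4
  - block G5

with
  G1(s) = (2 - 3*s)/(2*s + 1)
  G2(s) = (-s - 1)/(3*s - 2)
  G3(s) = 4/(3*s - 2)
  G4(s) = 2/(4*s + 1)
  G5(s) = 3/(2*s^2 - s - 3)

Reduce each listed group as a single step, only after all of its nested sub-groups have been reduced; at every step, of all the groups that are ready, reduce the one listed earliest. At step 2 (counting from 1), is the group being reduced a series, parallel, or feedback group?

[1] reduce the series chain G1, G2
[2] apply the feedback formula to (G1*G2), G3
[3] add [(G1*G2)/(1+(G1*G2)*G3)], G4, G5 (parallel)
Step 2: feedback.

Therefore the answer is feedback.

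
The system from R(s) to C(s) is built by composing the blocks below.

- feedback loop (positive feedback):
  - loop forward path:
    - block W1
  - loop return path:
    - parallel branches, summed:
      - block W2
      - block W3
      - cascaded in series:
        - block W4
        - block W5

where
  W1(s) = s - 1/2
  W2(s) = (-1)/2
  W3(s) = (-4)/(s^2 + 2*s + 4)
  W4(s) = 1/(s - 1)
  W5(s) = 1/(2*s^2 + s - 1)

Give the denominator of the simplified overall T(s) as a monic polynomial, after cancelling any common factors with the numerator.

Step 1 - series reduction of W4, W5 = 1/(2*s^3 - s^2 - 2*s + 1)
Step 2 - sum the parallel branches W2, W3, (W4*W5) = (-2*s^5 - 3*s^4 - 20*s^3 + 17*s^2 + 26*s - 4)/(4*s^5 + 6*s^4 + 8*s^3 - 14*s^2 - 12*s + 8)
Step 3 - reduce the feedback loop with forward W1 and return (W2+W3+(W4*W5)) = (4*s^5 + 6*s^4 + 8*s^3 - 14*s^2 - 12*s + 8)/(2*s^5 + 7*s^4 + 28*s^3 - 5*s^2 - 34*s - 12)
Step 3 gives the fully reduced T(s), with no common factor left to cancel. The denominator's leading coefficient is 2, so divide each of its coefficients by 2 to get the monic form.

Final answer: s^5 + 7*s^4/2 + 14*s^3 - 5*s^2/2 - 17*s - 6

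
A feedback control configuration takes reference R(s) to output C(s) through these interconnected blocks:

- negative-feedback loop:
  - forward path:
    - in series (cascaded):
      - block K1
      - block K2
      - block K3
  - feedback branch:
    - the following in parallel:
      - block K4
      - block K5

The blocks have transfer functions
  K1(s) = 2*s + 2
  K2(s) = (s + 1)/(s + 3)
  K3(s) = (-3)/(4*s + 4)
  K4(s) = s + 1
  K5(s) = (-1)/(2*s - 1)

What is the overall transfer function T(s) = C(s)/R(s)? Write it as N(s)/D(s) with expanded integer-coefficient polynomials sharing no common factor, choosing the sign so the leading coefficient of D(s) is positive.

1. reduce the series chain K1, K2, K3 = (-3*s - 3)/(2*s + 6)
2. combine K4, K5 in parallel = (2*s^2 + s - 2)/(2*s - 1)
3. feedback reduction of (K1*K2*K3), (K4+K5): this yields T(s), and no further normalization is needed

Final answer: (6*s^2 + 3*s - 3)/(6*s^3 + 5*s^2 - 13*s)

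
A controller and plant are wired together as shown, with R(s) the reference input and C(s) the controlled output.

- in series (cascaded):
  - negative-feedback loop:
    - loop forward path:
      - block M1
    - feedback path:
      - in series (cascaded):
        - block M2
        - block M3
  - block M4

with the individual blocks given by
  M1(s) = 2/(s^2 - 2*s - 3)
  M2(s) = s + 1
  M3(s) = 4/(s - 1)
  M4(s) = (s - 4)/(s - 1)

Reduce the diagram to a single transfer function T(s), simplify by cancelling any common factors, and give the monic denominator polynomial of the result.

Step 1. cascade M2, M3: (4*s + 4)/(s - 1)
Step 2. close the feedback loop around M1, (M2*M3): (2*s - 2)/(s^3 - 3*s^2 + 7*s + 11)
Step 3. multiply [M1/(1+M1*(M2*M3))], M4 (series): (2*s - 8)/(s^3 - 3*s^2 + 7*s + 11)
T(s) is the step-3 result (common factors already cancelled). Leading coefficient of the denominator: 1, so no rescaling is needed.

Final answer: s^3 - 3*s^2 + 7*s + 11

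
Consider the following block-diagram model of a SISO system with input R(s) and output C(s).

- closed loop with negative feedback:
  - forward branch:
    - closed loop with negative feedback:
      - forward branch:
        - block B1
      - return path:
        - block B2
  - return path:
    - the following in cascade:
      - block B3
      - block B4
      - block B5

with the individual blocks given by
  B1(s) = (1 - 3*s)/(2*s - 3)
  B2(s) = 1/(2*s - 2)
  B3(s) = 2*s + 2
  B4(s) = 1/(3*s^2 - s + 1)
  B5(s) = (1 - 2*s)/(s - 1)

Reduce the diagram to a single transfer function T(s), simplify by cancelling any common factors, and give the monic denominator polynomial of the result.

Step 1. close the feedback loop around B1, B2, giving (-6*s^2 + 8*s - 2)/(4*s^2 - 13*s + 7)
Step 2. reduce the series chain B3, B4, B5, giving (-4*s^2 - 2*s + 2)/(3*s^3 - 4*s^2 + 2*s - 1)
Step 3. feedback reduction of [B1/(1+B1*B2)], (B3*B4*B5), giving (-18*s^4 + 30*s^3 - 20*s^2 + 10*s - 2)/(12*s^4 - 19*s^3 + 42*s^2 - 36*s + 11)
T(s) is the step-3 result (common factors already cancelled). Leading coefficient of the denominator: 12. Divide through by 12 for the monic polynomial.

Answer: s^4 - 19*s^3/12 + 7*s^2/2 - 3*s + 11/12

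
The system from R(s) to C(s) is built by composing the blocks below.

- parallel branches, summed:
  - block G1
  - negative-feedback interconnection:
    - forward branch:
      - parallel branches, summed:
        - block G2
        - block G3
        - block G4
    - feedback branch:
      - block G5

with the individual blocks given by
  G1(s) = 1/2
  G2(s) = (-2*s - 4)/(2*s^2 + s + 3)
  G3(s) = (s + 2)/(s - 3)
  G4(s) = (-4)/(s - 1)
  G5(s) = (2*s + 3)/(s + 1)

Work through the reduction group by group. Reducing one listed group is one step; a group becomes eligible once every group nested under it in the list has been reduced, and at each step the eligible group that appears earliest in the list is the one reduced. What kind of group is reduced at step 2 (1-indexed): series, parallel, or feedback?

Reducing step by step:

(1) sum the parallel branches G2, G3, G4
(2) feedback reduction of (G2+G3+G4), G5
(3) add G1, [(G2+G3+G4)/(1+(G2+G3+G4)*G5)] (parallel)
Step 2 collapses a feedback group.

Answer: feedback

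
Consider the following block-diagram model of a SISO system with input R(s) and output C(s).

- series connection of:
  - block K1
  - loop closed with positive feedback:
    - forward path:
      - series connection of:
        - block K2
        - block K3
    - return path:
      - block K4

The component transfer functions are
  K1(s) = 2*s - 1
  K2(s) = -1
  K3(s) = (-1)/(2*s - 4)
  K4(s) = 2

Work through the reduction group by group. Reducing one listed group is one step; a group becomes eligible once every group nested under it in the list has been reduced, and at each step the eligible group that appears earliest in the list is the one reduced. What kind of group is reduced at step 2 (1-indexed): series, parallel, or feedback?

Answer: feedback

Working:
[1] reduce the series chain K2, K3
[2] close the feedback loop around (K2*K3), K4
[3] series reduction of K1, [(K2*K3)/(1-(K2*K3)*K4)]
Step 2 collapses a feedback group.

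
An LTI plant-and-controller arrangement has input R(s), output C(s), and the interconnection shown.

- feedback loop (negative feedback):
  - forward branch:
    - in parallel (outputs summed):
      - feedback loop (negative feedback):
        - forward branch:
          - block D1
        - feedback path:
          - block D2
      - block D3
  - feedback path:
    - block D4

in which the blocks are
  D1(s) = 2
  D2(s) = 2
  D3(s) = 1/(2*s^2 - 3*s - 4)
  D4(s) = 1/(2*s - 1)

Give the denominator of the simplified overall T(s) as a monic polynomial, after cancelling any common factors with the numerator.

Reducing step by step:

1. reduce the feedback loop with forward D1 and return D2; result 2/5
2. add [D1/(1+D1*D2)], D3 (parallel); result (4*s^2 - 6*s - 3)/(10*s^2 - 15*s - 20)
3. reduce the feedback loop with forward ([D1/(1+D1*D2)]+D3) and return D4; result (8*s^3 - 16*s^2 + 3)/(20*s^3 - 36*s^2 - 31*s + 17)
The result of step 3 is T(s) in lowest terms. Its denominator has leading coefficient 20; dividing the denominator through by 20 makes it monic.

Answer: s^3 - 9*s^2/5 - 31*s/20 + 17/20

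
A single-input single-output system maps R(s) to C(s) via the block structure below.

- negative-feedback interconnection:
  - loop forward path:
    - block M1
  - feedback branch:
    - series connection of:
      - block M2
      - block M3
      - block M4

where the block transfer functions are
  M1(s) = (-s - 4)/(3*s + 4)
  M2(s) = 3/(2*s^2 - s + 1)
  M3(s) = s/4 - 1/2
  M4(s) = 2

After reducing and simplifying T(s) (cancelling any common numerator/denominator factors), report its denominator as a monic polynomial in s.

Step 1: multiply M2, M3, M4 (series); result (3*s - 6)/(4*s^2 - 2*s + 2)
Step 2: feedback reduction of M1, (M2*M3*M4); result (-4*s^3 - 14*s^2 + 6*s - 8)/(12*s^3 + 7*s^2 - 8*s + 32)
T(s) is the step-2 result (common factors already cancelled). Leading coefficient of the denominator: 12. Divide through by 12 for the monic polynomial.

Therefore the answer is s^3 + 7*s^2/12 - 2*s/3 + 8/3.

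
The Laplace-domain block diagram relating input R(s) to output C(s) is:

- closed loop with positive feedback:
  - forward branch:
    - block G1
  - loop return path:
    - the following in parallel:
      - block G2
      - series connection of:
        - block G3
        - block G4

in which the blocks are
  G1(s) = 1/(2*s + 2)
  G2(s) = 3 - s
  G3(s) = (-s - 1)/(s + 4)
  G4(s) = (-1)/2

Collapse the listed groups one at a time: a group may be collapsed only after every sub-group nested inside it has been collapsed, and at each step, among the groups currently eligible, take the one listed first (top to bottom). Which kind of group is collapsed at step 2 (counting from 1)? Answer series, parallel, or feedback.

Step 1: reduce the series chain G3, G4
Step 2: reduce the parallel group G2, (G3*G4)
Step 3: reduce the feedback loop with forward G1 and return (G2+(G3*G4))
The group at step 2 is a parallel group.

Therefore the answer is parallel.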